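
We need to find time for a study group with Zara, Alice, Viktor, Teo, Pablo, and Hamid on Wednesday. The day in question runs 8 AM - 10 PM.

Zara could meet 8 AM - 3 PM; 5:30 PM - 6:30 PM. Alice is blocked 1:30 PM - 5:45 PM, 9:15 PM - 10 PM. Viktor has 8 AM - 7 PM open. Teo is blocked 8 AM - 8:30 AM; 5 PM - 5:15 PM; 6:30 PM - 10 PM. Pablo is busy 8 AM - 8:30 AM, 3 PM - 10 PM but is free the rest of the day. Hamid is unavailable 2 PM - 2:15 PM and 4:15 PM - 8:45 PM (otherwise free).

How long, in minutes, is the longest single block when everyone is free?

Zara free: 08:00-15:00, 17:30-18:30.
Alice free: 08:00-13:30, 17:45-21:15 (invert busy blocks within the working day).
Viktor free: 08:00-19:00.
Teo free: 08:30-17:00, 17:15-18:30 (invert busy blocks within the working day).
Pablo free: 08:30-15:00 (invert busy blocks within the working day).
Hamid free: 08:00-14:00, 14:15-16:15, 20:45-22:00 (invert busy blocks within the working day).
Zara ∩ Alice: 08:00-13:30, 17:45-18:30.
Zara ∩ Alice ∩ Viktor: 08:00-13:30, 17:45-18:30.
Zara ∩ Alice ∩ Viktor ∩ Teo: 08:30-13:30, 17:45-18:30.
Zara ∩ Alice ∩ Viktor ∩ Teo ∩ Pablo: 08:30-13:30.
Zara ∩ Alice ∩ Viktor ∩ Teo ∩ Pablo ∩ Hamid: 08:30-13:30.
So the common availability across everyone is 08:30-13:30.
The longest is 08:30-13:30 at 300 minutes.

300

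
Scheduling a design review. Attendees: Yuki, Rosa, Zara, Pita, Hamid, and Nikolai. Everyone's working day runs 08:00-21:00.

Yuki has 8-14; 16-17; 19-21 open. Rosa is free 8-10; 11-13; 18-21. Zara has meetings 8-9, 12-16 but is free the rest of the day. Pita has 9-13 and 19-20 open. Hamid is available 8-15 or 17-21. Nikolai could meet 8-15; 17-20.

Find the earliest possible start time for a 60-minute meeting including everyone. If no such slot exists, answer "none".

Yuki free: 08:00-14:00, 16:00-17:00, 19:00-21:00.
Rosa free: 08:00-10:00, 11:00-13:00, 18:00-21:00.
Zara free: 09:00-12:00, 16:00-21:00 (invert busy blocks within the working day).
Pita free: 09:00-13:00, 19:00-20:00.
Hamid free: 08:00-15:00, 17:00-21:00.
Nikolai free: 08:00-15:00, 17:00-20:00.
Yuki ∩ Rosa: 08:00-10:00, 11:00-13:00, 19:00-21:00.
Yuki ∩ Rosa ∩ Zara: 09:00-10:00, 11:00-12:00, 19:00-21:00.
Yuki ∩ Rosa ∩ Zara ∩ Pita: 09:00-10:00, 11:00-12:00, 19:00-20:00.
Yuki ∩ Rosa ∩ Zara ∩ Pita ∩ Hamid: 09:00-10:00, 11:00-12:00, 19:00-20:00.
Yuki ∩ Rosa ∩ Zara ∩ Pita ∩ Hamid ∩ Nikolai: 09:00-10:00, 11:00-12:00, 19:00-20:00.
Those are the intersection windows.
The first common window of at least 60 minutes is 09:00-10:00, so the earliest start is 09:00.

09:00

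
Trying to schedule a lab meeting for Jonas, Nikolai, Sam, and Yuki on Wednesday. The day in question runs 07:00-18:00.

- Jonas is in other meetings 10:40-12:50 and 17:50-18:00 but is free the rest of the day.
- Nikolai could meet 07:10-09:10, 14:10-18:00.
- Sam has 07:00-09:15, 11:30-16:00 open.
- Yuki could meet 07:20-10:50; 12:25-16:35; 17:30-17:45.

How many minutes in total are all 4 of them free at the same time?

Jonas free: 07:00-10:40, 12:50-17:50 (invert busy blocks within the working day).
Nikolai free: 07:10-09:10, 14:10-18:00.
Sam free: 07:00-09:15, 11:30-16:00.
Yuki free: 07:20-10:50, 12:25-16:35, 17:30-17:45.
Jonas ∩ Nikolai: 07:10-09:10, 14:10-17:50.
Jonas ∩ Nikolai ∩ Sam: 07:10-09:10, 14:10-16:00.
Jonas ∩ Nikolai ∩ Sam ∩ Yuki: 07:20-09:10, 14:10-16:00.
Those are the intersection windows.
Summing the common windows: 110 + 110 = 220 minutes.

220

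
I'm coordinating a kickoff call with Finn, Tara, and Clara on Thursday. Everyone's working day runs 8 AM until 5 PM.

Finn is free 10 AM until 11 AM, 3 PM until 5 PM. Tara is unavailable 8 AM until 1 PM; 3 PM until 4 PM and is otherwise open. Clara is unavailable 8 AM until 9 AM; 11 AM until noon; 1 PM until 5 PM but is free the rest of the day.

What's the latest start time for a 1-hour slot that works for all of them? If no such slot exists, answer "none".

Finn free: 10:00-11:00, 15:00-17:00.
Tara free: 13:00-15:00, 16:00-17:00 (invert busy blocks within the working day).
Clara free: 09:00-11:00, 12:00-13:00 (invert busy blocks within the working day).
Finn ∩ Tara: 16:00-17:00.
Finn ∩ Tara ∩ Clara: ∅.
There is no time when everyone is free.
No common window is at least 60 minutes long.

none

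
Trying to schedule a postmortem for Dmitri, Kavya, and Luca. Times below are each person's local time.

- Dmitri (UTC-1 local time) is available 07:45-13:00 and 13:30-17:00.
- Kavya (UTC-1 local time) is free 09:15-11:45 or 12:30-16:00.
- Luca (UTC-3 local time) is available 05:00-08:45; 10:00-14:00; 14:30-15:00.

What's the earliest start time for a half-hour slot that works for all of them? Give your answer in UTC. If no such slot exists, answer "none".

10:15

Dmitri in UTC: 08:45-14:00, 14:30-18:00 (add 1h to convert from UTC-1).
Kavya in UTC: 10:15-12:45, 13:30-17:00 (add 1h to convert from UTC-1).
Luca in UTC: 08:00-11:45, 13:00-17:00, 17:30-18:00 (add 3h to convert from UTC-3).
Dmitri ∩ Kavya: 10:15-12:45, 13:30-14:00, 14:30-17:00.
Dmitri ∩ Kavya ∩ Luca: 10:15-11:45, 13:30-14:00, 14:30-17:00.
The first common window of at least 30 minutes is 10:15-11:45, so the earliest start is 10:15.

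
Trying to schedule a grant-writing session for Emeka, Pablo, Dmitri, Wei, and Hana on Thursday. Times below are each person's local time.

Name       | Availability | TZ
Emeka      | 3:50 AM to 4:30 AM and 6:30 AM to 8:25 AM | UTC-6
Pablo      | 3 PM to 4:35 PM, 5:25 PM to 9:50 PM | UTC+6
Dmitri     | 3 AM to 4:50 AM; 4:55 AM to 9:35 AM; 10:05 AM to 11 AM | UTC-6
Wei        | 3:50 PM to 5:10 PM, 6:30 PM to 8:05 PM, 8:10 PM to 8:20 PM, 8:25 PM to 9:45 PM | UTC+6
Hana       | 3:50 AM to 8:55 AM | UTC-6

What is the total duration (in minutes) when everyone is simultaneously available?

Emeka in UTC: 09:50-10:30, 12:30-14:25 (add 6h to convert from UTC-6).
Pablo in UTC: 09:00-10:35, 11:25-15:50 (subtract 6h to convert from UTC+6).
Dmitri in UTC: 09:00-10:50, 10:55-15:35, 16:05-17:00 (add 6h to convert from UTC-6).
Wei in UTC: 09:50-11:10, 12:30-14:05, 14:10-14:20, 14:25-15:45 (subtract 6h to convert from UTC+6).
Hana in UTC: 09:50-14:55 (add 6h to convert from UTC-6).
Emeka ∩ Pablo: 09:50-10:30, 12:30-14:25.
Emeka ∩ Pablo ∩ Dmitri: 09:50-10:30, 12:30-14:25.
Emeka ∩ Pablo ∩ Dmitri ∩ Wei: 09:50-10:30, 12:30-14:05, 14:10-14:20.
Emeka ∩ Pablo ∩ Dmitri ∩ Wei ∩ Hana: 09:50-10:30, 12:30-14:05, 14:10-14:20.
Summing the common windows: 40 + 95 + 10 = 145 minutes.

145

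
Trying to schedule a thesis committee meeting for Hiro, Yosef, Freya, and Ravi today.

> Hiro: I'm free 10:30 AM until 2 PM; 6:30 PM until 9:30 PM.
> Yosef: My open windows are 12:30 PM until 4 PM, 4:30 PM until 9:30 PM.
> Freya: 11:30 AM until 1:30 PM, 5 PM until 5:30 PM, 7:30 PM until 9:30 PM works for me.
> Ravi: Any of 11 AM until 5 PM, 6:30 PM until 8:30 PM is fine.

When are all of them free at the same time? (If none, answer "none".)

12:30-13:30, 19:30-20:30

Hiro ∩ Yosef: 12:30-14:00, 18:30-21:30.
Hiro ∩ Yosef ∩ Freya: 12:30-13:30, 19:30-21:30.
Hiro ∩ Yosef ∩ Freya ∩ Ravi: 12:30-13:30, 19:30-20:30.
So the common availability across everyone is 12:30-13:30, 19:30-20:30.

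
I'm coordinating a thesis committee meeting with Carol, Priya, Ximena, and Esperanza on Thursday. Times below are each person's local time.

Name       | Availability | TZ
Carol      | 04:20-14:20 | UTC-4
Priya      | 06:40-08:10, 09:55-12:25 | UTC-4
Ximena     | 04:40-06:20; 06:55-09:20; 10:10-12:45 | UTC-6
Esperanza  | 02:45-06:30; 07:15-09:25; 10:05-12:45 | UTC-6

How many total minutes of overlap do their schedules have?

Carol in UTC: 08:20-18:20 (add 4h to convert from UTC-4).
Priya in UTC: 10:40-12:10, 13:55-16:25 (add 4h to convert from UTC-4).
Ximena in UTC: 10:40-12:20, 12:55-15:20, 16:10-18:45 (add 6h to convert from UTC-6).
Esperanza in UTC: 08:45-12:30, 13:15-15:25, 16:05-18:45 (add 6h to convert from UTC-6).
Carol ∩ Priya: 10:40-12:10, 13:55-16:25.
Carol ∩ Priya ∩ Ximena: 10:40-12:10, 13:55-15:20, 16:10-16:25.
Carol ∩ Priya ∩ Ximena ∩ Esperanza: 10:40-12:10, 13:55-15:20, 16:10-16:25.
Summing the common windows: 90 + 85 + 15 = 190 minutes.

190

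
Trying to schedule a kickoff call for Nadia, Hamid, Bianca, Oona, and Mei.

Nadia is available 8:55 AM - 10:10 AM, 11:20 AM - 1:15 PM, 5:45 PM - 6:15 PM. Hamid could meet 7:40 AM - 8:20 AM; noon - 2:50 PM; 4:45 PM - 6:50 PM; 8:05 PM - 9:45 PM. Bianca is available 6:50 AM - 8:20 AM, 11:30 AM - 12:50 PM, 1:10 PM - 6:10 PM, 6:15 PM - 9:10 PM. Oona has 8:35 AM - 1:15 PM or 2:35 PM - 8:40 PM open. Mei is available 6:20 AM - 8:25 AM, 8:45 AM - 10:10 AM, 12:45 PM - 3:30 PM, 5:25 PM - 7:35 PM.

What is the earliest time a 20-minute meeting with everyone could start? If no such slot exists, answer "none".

Nadia ∩ Hamid: 12:00-13:15, 17:45-18:15.
Nadia ∩ Hamid ∩ Bianca: 12:00-12:50, 13:10-13:15, 17:45-18:10.
Nadia ∩ Hamid ∩ Bianca ∩ Oona: 12:00-12:50, 13:10-13:15, 17:45-18:10.
Nadia ∩ Hamid ∩ Bianca ∩ Oona ∩ Mei: 12:45-12:50, 13:10-13:15, 17:45-18:10.
The first common window of at least 20 minutes is 17:45-18:10, so the earliest start is 17:45.

17:45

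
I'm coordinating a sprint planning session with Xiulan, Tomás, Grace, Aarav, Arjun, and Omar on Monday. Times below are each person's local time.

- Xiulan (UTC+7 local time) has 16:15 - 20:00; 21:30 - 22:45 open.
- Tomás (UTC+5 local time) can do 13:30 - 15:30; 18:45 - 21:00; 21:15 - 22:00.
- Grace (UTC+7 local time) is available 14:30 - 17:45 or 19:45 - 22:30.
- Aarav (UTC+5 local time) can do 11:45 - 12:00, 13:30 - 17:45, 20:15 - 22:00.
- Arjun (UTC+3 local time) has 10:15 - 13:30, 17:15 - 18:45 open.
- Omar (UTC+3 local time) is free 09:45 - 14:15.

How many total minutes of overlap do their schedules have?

75

Xiulan in UTC: 09:15-13:00, 14:30-15:45 (subtract 7h to convert from UTC+7).
Tomás in UTC: 08:30-10:30, 13:45-16:00, 16:15-17:00 (subtract 5h to convert from UTC+5).
Grace in UTC: 07:30-10:45, 12:45-15:30 (subtract 7h to convert from UTC+7).
Aarav in UTC: 06:45-07:00, 08:30-12:45, 15:15-17:00 (subtract 5h to convert from UTC+5).
Arjun in UTC: 07:15-10:30, 14:15-15:45 (subtract 3h to convert from UTC+3).
Omar in UTC: 06:45-11:15 (subtract 3h to convert from UTC+3).
Xiulan ∩ Tomás: 09:15-10:30, 14:30-15:45.
Xiulan ∩ Tomás ∩ Grace: 09:15-10:30, 14:30-15:30.
Xiulan ∩ Tomás ∩ Grace ∩ Aarav: 09:15-10:30, 15:15-15:30.
Xiulan ∩ Tomás ∩ Grace ∩ Aarav ∩ Arjun: 09:15-10:30, 15:15-15:30.
Xiulan ∩ Tomás ∩ Grace ∩ Aarav ∩ Arjun ∩ Omar: 09:15-10:30.
That's a single block of 75 minutes.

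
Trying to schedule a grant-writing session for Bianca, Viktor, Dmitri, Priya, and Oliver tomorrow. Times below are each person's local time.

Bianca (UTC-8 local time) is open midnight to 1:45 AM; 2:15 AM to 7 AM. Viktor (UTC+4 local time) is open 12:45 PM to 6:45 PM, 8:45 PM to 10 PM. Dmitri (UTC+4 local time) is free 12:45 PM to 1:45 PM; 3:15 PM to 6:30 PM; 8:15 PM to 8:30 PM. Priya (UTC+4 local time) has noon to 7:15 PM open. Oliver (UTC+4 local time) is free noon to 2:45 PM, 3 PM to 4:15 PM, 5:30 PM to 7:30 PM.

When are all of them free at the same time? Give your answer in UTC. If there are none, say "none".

Bianca in UTC: 08:00-09:45, 10:15-15:00 (add 8h to convert from UTC-8).
Viktor in UTC: 08:45-14:45, 16:45-18:00 (subtract 4h to convert from UTC+4).
Dmitri in UTC: 08:45-09:45, 11:15-14:30, 16:15-16:30 (subtract 4h to convert from UTC+4).
Priya in UTC: 08:00-15:15 (subtract 4h to convert from UTC+4).
Oliver in UTC: 08:00-10:45, 11:00-12:15, 13:30-15:30 (subtract 4h to convert from UTC+4).
Bianca ∩ Viktor: 08:45-09:45, 10:15-14:45.
Bianca ∩ Viktor ∩ Dmitri: 08:45-09:45, 11:15-14:30.
Bianca ∩ Viktor ∩ Dmitri ∩ Priya: 08:45-09:45, 11:15-14:30.
Bianca ∩ Viktor ∩ Dmitri ∩ Priya ∩ Oliver: 08:45-09:45, 11:15-12:15, 13:30-14:30.

08:45-09:45, 11:15-12:15, 13:30-14:30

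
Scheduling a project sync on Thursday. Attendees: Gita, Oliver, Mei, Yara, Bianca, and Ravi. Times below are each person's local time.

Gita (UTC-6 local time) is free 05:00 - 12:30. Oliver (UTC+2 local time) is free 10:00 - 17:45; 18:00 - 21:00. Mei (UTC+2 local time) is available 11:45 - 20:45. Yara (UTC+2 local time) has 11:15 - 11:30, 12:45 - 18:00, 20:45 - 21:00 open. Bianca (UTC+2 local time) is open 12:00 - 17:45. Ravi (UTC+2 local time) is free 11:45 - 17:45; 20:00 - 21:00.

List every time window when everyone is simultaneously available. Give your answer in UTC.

Gita in UTC: 11:00-18:30 (add 6h to convert from UTC-6).
Oliver in UTC: 08:00-15:45, 16:00-19:00 (subtract 2h to convert from UTC+2).
Mei in UTC: 09:45-18:45 (subtract 2h to convert from UTC+2).
Yara in UTC: 09:15-09:30, 10:45-16:00, 18:45-19:00 (subtract 2h to convert from UTC+2).
Bianca in UTC: 10:00-15:45 (subtract 2h to convert from UTC+2).
Ravi in UTC: 09:45-15:45, 18:00-19:00 (subtract 2h to convert from UTC+2).
Gita ∩ Oliver: 11:00-15:45, 16:00-18:30.
Gita ∩ Oliver ∩ Mei: 11:00-15:45, 16:00-18:30.
Gita ∩ Oliver ∩ Mei ∩ Yara: 11:00-15:45.
Gita ∩ Oliver ∩ Mei ∩ Yara ∩ Bianca: 11:00-15:45.
Gita ∩ Oliver ∩ Mei ∩ Yara ∩ Bianca ∩ Ravi: 11:00-15:45.
So the common availability across everyone is 11:00-15:45.

11:00-15:45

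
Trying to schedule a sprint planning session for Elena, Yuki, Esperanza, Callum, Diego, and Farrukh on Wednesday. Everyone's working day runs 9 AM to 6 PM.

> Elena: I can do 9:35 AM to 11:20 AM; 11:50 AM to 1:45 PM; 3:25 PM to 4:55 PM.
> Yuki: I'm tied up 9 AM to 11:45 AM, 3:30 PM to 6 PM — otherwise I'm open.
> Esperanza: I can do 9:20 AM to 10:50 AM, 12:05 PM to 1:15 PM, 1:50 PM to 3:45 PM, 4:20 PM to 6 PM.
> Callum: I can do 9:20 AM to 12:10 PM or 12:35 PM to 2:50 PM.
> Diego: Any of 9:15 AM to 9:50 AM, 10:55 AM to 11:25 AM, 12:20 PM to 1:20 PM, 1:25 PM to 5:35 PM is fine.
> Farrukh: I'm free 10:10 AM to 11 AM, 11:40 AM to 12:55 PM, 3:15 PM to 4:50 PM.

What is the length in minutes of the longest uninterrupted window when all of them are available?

20

Elena free: 09:35-11:20, 11:50-13:45, 15:25-16:55.
Yuki free: 11:45-15:30 (invert busy blocks within the working day).
Esperanza free: 09:20-10:50, 12:05-13:15, 13:50-15:45, 16:20-18:00.
Callum free: 09:20-12:10, 12:35-14:50.
Diego free: 09:15-09:50, 10:55-11:25, 12:20-13:20, 13:25-17:35.
Farrukh free: 10:10-11:00, 11:40-12:55, 15:15-16:50.
Elena ∩ Yuki: 11:50-13:45, 15:25-15:30.
Elena ∩ Yuki ∩ Esperanza: 12:05-13:15, 15:25-15:30.
Elena ∩ Yuki ∩ Esperanza ∩ Callum: 12:05-12:10, 12:35-13:15.
Elena ∩ Yuki ∩ Esperanza ∩ Callum ∩ Diego: 12:35-13:15.
Elena ∩ Yuki ∩ Esperanza ∩ Callum ∩ Diego ∩ Farrukh: 12:35-12:55.
The longest is 12:35-12:55 at 20 minutes.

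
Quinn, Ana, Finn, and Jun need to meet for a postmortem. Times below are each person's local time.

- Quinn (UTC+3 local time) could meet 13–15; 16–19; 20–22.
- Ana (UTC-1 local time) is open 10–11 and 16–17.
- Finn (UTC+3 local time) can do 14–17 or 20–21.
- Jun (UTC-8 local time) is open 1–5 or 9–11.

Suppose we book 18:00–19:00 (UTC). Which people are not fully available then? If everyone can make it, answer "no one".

Quinn in UTC: 10:00-12:00, 13:00-16:00, 17:00-19:00 (subtract 3h to convert from UTC+3).
Ana in UTC: 11:00-12:00, 17:00-18:00 (add 1h to convert from UTC-1).
Finn in UTC: 11:00-14:00, 17:00-18:00 (subtract 3h to convert from UTC+3).
Jun in UTC: 09:00-13:00, 17:00-19:00 (add 8h to convert from UTC-8).
Quinn: free for 18:00-19:00. Ana: not fully free for 18:00-19:00. Finn: not fully free for 18:00-19:00. Jun: free for 18:00-19:00.

Ana, Finn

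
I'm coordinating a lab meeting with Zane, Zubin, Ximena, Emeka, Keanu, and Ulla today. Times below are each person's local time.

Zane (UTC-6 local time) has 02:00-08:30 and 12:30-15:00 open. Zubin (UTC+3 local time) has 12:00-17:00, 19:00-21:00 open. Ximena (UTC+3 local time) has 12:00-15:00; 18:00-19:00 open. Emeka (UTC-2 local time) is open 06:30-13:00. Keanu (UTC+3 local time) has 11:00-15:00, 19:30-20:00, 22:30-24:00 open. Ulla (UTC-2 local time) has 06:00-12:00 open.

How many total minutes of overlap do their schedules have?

Zane in UTC: 08:00-14:30, 18:30-21:00 (add 6h to convert from UTC-6).
Zubin in UTC: 09:00-14:00, 16:00-18:00 (subtract 3h to convert from UTC+3).
Ximena in UTC: 09:00-12:00, 15:00-16:00 (subtract 3h to convert from UTC+3).
Emeka in UTC: 08:30-15:00 (add 2h to convert from UTC-2).
Keanu in UTC: 08:00-12:00, 16:30-17:00, 19:30-21:00 (subtract 3h to convert from UTC+3).
Ulla in UTC: 08:00-14:00 (add 2h to convert from UTC-2).
Zane ∩ Zubin: 09:00-14:00.
Zane ∩ Zubin ∩ Ximena: 09:00-12:00.
Zane ∩ Zubin ∩ Ximena ∩ Emeka: 09:00-12:00.
Zane ∩ Zubin ∩ Ximena ∩ Emeka ∩ Keanu: 09:00-12:00.
Zane ∩ Zubin ∩ Ximena ∩ Emeka ∩ Keanu ∩ Ulla: 09:00-12:00.
Those are the intersection windows.
That's a single block of 180 minutes.

180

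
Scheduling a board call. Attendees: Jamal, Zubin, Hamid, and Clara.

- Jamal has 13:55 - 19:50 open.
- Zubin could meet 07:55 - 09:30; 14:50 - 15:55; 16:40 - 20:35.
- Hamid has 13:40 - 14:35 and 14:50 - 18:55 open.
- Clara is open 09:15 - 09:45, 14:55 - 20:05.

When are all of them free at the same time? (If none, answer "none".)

14:55-15:55, 16:40-18:55

Jamal ∩ Zubin: 14:50-15:55, 16:40-19:50.
Jamal ∩ Zubin ∩ Hamid: 14:50-15:55, 16:40-18:55.
Jamal ∩ Zubin ∩ Hamid ∩ Clara: 14:55-15:55, 16:40-18:55.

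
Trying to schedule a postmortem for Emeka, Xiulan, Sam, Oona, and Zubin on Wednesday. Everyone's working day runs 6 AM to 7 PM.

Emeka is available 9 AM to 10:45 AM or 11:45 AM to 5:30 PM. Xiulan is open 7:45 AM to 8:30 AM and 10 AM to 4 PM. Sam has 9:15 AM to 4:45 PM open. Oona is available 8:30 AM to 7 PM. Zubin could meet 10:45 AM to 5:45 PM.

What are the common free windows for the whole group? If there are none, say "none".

11:45-16:00

Emeka ∩ Xiulan: 10:00-10:45, 11:45-16:00.
Emeka ∩ Xiulan ∩ Sam: 10:00-10:45, 11:45-16:00.
Emeka ∩ Xiulan ∩ Sam ∩ Oona: 10:00-10:45, 11:45-16:00.
Emeka ∩ Xiulan ∩ Sam ∩ Oona ∩ Zubin: 11:45-16:00.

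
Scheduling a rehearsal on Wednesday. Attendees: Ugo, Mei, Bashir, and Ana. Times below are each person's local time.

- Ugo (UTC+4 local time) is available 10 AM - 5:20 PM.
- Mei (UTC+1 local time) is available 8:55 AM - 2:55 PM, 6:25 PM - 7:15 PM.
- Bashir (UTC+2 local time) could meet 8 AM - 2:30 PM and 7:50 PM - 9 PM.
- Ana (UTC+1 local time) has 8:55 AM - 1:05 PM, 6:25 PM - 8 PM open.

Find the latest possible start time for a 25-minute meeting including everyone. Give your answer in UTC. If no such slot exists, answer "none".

11:40

Ugo in UTC: 06:00-13:20 (subtract 4h to convert from UTC+4).
Mei in UTC: 07:55-13:55, 17:25-18:15 (subtract 1h to convert from UTC+1).
Bashir in UTC: 06:00-12:30, 17:50-19:00 (subtract 2h to convert from UTC+2).
Ana in UTC: 07:55-12:05, 17:25-19:00 (subtract 1h to convert from UTC+1).
Ugo ∩ Mei: 07:55-13:20.
Ugo ∩ Mei ∩ Bashir: 07:55-12:30.
Ugo ∩ Mei ∩ Bashir ∩ Ana: 07:55-12:05.
The last common window of at least 25 minutes is 07:55-12:05; a 25-minute meeting can start as late as 11:40 and still end by 12:05.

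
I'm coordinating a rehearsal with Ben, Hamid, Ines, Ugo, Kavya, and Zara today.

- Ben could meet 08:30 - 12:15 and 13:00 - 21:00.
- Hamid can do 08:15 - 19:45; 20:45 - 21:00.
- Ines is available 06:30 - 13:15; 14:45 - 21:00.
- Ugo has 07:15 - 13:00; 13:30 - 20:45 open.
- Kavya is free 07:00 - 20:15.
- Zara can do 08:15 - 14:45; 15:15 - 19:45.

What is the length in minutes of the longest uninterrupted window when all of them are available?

270

Ben ∩ Hamid: 08:30-12:15, 13:00-19:45, 20:45-21:00.
Ben ∩ Hamid ∩ Ines: 08:30-12:15, 13:00-13:15, 14:45-19:45, 20:45-21:00.
Ben ∩ Hamid ∩ Ines ∩ Ugo: 08:30-12:15, 14:45-19:45.
Ben ∩ Hamid ∩ Ines ∩ Ugo ∩ Kavya: 08:30-12:15, 14:45-19:45.
Ben ∩ Hamid ∩ Ines ∩ Ugo ∩ Kavya ∩ Zara: 08:30-12:15, 15:15-19:45.
The longest is 15:15-19:45 at 270 minutes.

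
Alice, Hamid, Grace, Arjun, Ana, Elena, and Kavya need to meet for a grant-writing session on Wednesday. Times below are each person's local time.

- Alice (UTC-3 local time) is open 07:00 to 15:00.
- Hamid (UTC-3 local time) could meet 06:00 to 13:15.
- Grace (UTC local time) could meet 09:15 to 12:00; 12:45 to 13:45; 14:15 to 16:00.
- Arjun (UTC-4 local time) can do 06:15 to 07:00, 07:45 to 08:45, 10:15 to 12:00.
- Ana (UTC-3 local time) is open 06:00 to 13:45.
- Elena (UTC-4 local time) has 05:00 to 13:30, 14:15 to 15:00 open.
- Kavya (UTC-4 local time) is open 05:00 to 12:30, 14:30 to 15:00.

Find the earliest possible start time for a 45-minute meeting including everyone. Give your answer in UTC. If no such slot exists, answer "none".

10:15

Alice in UTC: 10:00-18:00 (add 3h to convert from UTC-3).
Hamid in UTC: 09:00-16:15 (add 3h to convert from UTC-3).
Grace in UTC: 09:15-12:00, 12:45-13:45, 14:15-16:00.
Arjun in UTC: 10:15-11:00, 11:45-12:45, 14:15-16:00 (add 4h to convert from UTC-4).
Ana in UTC: 09:00-16:45 (add 3h to convert from UTC-3).
Elena in UTC: 09:00-17:30, 18:15-19:00 (add 4h to convert from UTC-4).
Kavya in UTC: 09:00-16:30, 18:30-19:00 (add 4h to convert from UTC-4).
Alice ∩ Hamid: 10:00-16:15.
Alice ∩ Hamid ∩ Grace: 10:00-12:00, 12:45-13:45, 14:15-16:00.
Alice ∩ Hamid ∩ Grace ∩ Arjun: 10:15-11:00, 11:45-12:00, 14:15-16:00.
Alice ∩ Hamid ∩ Grace ∩ Arjun ∩ Ana: 10:15-11:00, 11:45-12:00, 14:15-16:00.
Alice ∩ Hamid ∩ Grace ∩ Arjun ∩ Ana ∩ Elena: 10:15-11:00, 11:45-12:00, 14:15-16:00.
Alice ∩ Hamid ∩ Grace ∩ Arjun ∩ Ana ∩ Elena ∩ Kavya: 10:15-11:00, 11:45-12:00, 14:15-16:00.
The first common window of at least 45 minutes is 10:15-11:00, so the earliest start is 10:15.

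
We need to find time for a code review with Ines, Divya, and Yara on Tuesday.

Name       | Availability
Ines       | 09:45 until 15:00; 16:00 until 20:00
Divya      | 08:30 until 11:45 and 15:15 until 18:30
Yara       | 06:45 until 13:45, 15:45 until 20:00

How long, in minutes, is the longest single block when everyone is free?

150

Ines ∩ Divya: 09:45-11:45, 16:00-18:30.
Ines ∩ Divya ∩ Yara: 09:45-11:45, 16:00-18:30.
Those are the intersection windows.
The longest is 16:00-18:30 at 150 minutes.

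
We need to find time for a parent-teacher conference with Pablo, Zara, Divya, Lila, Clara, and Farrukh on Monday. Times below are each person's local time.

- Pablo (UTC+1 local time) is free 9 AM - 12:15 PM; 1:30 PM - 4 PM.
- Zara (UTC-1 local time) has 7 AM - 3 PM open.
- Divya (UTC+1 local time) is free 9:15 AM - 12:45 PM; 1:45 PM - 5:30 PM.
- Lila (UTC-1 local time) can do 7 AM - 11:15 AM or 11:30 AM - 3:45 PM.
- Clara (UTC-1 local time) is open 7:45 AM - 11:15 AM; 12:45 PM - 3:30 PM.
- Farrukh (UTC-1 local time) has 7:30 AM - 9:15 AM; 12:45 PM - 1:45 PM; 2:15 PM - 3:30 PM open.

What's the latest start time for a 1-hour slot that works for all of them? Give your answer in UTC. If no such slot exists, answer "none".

13:45

Pablo in UTC: 08:00-11:15, 12:30-15:00 (subtract 1h to convert from UTC+1).
Zara in UTC: 08:00-16:00 (add 1h to convert from UTC-1).
Divya in UTC: 08:15-11:45, 12:45-16:30 (subtract 1h to convert from UTC+1).
Lila in UTC: 08:00-12:15, 12:30-16:45 (add 1h to convert from UTC-1).
Clara in UTC: 08:45-12:15, 13:45-16:30 (add 1h to convert from UTC-1).
Farrukh in UTC: 08:30-10:15, 13:45-14:45, 15:15-16:30 (add 1h to convert from UTC-1).
Pablo ∩ Zara: 08:00-11:15, 12:30-15:00.
Pablo ∩ Zara ∩ Divya: 08:15-11:15, 12:45-15:00.
Pablo ∩ Zara ∩ Divya ∩ Lila: 08:15-11:15, 12:45-15:00.
Pablo ∩ Zara ∩ Divya ∩ Lila ∩ Clara: 08:45-11:15, 13:45-15:00.
Pablo ∩ Zara ∩ Divya ∩ Lila ∩ Clara ∩ Farrukh: 08:45-10:15, 13:45-14:45.
The last common window of at least 60 minutes is 13:45-14:45; a 60-minute meeting can start as late as 13:45 and still end by 14:45.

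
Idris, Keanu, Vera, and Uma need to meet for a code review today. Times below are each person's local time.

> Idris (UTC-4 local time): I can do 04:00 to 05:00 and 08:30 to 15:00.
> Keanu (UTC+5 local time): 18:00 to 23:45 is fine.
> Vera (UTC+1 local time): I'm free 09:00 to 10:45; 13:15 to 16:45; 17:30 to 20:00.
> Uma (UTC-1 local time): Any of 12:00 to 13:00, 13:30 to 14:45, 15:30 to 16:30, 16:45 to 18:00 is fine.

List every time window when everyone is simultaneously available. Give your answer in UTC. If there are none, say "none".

Idris in UTC: 08:00-09:00, 12:30-19:00 (add 4h to convert from UTC-4).
Keanu in UTC: 13:00-18:45 (subtract 5h to convert from UTC+5).
Vera in UTC: 08:00-09:45, 12:15-15:45, 16:30-19:00 (subtract 1h to convert from UTC+1).
Uma in UTC: 13:00-14:00, 14:30-15:45, 16:30-17:30, 17:45-19:00 (add 1h to convert from UTC-1).
Idris ∩ Keanu: 13:00-18:45.
Idris ∩ Keanu ∩ Vera: 13:00-15:45, 16:30-18:45.
Idris ∩ Keanu ∩ Vera ∩ Uma: 13:00-14:00, 14:30-15:45, 16:30-17:30, 17:45-18:45.

13:00-14:00, 14:30-15:45, 16:30-17:30, 17:45-18:45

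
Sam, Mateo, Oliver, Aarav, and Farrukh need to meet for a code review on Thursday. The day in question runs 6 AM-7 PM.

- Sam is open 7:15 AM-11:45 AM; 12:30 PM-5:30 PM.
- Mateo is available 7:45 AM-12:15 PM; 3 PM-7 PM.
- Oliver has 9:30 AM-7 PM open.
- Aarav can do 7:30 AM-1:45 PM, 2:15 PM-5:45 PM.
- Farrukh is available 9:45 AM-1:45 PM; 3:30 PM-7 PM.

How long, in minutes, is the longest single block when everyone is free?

Sam ∩ Mateo: 07:45-11:45, 15:00-17:30.
Sam ∩ Mateo ∩ Oliver: 09:30-11:45, 15:00-17:30.
Sam ∩ Mateo ∩ Oliver ∩ Aarav: 09:30-11:45, 15:00-17:30.
Sam ∩ Mateo ∩ Oliver ∩ Aarav ∩ Farrukh: 09:45-11:45, 15:30-17:30.
The longest is 09:45-11:45 at 120 minutes.

120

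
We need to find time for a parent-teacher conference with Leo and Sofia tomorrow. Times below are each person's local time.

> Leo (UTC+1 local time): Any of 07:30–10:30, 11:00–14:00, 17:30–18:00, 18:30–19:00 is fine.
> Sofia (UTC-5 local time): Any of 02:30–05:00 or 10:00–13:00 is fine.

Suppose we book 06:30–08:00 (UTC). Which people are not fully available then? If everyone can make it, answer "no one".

Sofia

Leo in UTC: 06:30-09:30, 10:00-13:00, 16:30-17:00, 17:30-18:00 (subtract 1h to convert from UTC+1).
Sofia in UTC: 07:30-10:00, 15:00-18:00 (add 5h to convert from UTC-5).
Leo: free for 06:30-08:00. Sofia: not fully free for 06:30-08:00.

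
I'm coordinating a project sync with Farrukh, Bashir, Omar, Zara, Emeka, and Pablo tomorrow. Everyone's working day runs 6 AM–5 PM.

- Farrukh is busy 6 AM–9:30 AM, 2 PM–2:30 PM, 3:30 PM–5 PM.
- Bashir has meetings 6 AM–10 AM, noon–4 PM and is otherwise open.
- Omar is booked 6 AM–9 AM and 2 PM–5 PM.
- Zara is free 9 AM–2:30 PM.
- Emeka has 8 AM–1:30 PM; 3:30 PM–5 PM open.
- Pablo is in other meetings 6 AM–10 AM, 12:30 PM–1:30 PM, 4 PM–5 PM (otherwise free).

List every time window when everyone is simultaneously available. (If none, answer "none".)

10:00-12:00

Farrukh free: 09:30-14:00, 14:30-15:30 (invert busy blocks within the working day).
Bashir free: 10:00-12:00, 16:00-17:00 (invert busy blocks within the working day).
Omar free: 09:00-14:00 (invert busy blocks within the working day).
Zara free: 09:00-14:30.
Emeka free: 08:00-13:30, 15:30-17:00.
Pablo free: 10:00-12:30, 13:30-16:00 (invert busy blocks within the working day).
Farrukh ∩ Bashir: 10:00-12:00.
Farrukh ∩ Bashir ∩ Omar: 10:00-12:00.
Farrukh ∩ Bashir ∩ Omar ∩ Zara: 10:00-12:00.
Farrukh ∩ Bashir ∩ Omar ∩ Zara ∩ Emeka: 10:00-12:00.
Farrukh ∩ Bashir ∩ Omar ∩ Zara ∩ Emeka ∩ Pablo: 10:00-12:00.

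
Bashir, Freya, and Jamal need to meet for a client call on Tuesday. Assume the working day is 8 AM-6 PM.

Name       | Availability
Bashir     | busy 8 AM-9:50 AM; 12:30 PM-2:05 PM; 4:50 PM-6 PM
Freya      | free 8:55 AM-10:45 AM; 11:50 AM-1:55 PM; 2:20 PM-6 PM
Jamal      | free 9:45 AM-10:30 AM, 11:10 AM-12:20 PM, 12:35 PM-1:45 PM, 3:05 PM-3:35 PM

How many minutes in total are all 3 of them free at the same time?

100

Bashir free: 09:50-12:30, 14:05-16:50 (invert busy blocks within the working day).
Freya free: 08:55-10:45, 11:50-13:55, 14:20-18:00.
Jamal free: 09:45-10:30, 11:10-12:20, 12:35-13:45, 15:05-15:35.
Bashir ∩ Freya: 09:50-10:45, 11:50-12:30, 14:20-16:50.
Bashir ∩ Freya ∩ Jamal: 09:50-10:30, 11:50-12:20, 15:05-15:35.
Summing the common windows: 40 + 30 + 30 = 100 minutes.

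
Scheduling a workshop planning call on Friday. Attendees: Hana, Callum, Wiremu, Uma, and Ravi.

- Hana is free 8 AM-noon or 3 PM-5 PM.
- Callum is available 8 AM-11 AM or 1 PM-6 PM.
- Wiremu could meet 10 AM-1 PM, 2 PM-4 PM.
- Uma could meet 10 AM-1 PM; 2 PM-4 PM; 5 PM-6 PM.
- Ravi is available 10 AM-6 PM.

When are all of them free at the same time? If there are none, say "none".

10:00-11:00, 15:00-16:00

Hana ∩ Callum: 08:00-11:00, 15:00-17:00.
Hana ∩ Callum ∩ Wiremu: 10:00-11:00, 15:00-16:00.
Hana ∩ Callum ∩ Wiremu ∩ Uma: 10:00-11:00, 15:00-16:00.
Hana ∩ Callum ∩ Wiremu ∩ Uma ∩ Ravi: 10:00-11:00, 15:00-16:00.
Those are the intersection windows.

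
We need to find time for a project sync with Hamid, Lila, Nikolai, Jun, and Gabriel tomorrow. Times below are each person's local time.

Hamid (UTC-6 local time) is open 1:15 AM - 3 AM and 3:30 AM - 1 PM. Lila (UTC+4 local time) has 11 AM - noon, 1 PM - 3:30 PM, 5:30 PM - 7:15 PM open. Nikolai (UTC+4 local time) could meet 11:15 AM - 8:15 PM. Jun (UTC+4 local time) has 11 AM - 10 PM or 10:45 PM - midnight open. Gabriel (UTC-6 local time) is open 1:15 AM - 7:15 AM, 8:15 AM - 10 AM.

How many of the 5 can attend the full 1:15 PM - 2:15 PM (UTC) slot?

3

Hamid in UTC: 07:15-09:00, 09:30-19:00 (add 6h to convert from UTC-6).
Lila in UTC: 07:00-08:00, 09:00-11:30, 13:30-15:15 (subtract 4h to convert from UTC+4).
Nikolai in UTC: 07:15-16:15 (subtract 4h to convert from UTC+4).
Jun in UTC: 07:00-18:00, 18:45-20:00 (subtract 4h to convert from UTC+4).
Gabriel in UTC: 07:15-13:15, 14:15-16:00 (add 6h to convert from UTC-6).
Hamid, Nikolai, and Jun can make the full 13:15-14:15 slot — that's 3.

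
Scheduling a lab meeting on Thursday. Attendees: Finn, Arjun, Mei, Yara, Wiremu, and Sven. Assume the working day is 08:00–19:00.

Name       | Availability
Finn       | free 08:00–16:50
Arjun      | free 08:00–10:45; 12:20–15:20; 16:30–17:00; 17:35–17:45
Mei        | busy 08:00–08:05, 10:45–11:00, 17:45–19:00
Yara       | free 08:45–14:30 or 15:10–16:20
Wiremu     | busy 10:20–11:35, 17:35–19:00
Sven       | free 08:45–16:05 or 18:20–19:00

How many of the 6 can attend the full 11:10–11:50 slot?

4

Finn free: 08:00-16:50.
Arjun free: 08:00-10:45, 12:20-15:20, 16:30-17:00, 17:35-17:45.
Mei free: 08:05-10:45, 11:00-17:45 (invert busy blocks within the working day).
Yara free: 08:45-14:30, 15:10-16:20.
Wiremu free: 08:00-10:20, 11:35-17:35 (invert busy blocks within the working day).
Sven free: 08:45-16:05, 18:20-19:00.
Finn, Mei, Yara, and Sven can make the full 11:10-11:50 slot — that's 4.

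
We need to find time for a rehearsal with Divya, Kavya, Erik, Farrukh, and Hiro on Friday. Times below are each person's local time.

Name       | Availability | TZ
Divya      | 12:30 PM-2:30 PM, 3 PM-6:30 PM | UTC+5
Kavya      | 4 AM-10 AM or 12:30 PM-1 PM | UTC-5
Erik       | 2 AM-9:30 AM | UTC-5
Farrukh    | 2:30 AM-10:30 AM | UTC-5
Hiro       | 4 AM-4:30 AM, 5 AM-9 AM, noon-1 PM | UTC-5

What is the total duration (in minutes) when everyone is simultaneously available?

240

Divya in UTC: 07:30-09:30, 10:00-13:30 (subtract 5h to convert from UTC+5).
Kavya in UTC: 09:00-15:00, 17:30-18:00 (add 5h to convert from UTC-5).
Erik in UTC: 07:00-14:30 (add 5h to convert from UTC-5).
Farrukh in UTC: 07:30-15:30 (add 5h to convert from UTC-5).
Hiro in UTC: 09:00-09:30, 10:00-14:00, 17:00-18:00 (add 5h to convert from UTC-5).
Divya ∩ Kavya: 09:00-09:30, 10:00-13:30.
Divya ∩ Kavya ∩ Erik: 09:00-09:30, 10:00-13:30.
Divya ∩ Kavya ∩ Erik ∩ Farrukh: 09:00-09:30, 10:00-13:30.
Divya ∩ Kavya ∩ Erik ∩ Farrukh ∩ Hiro: 09:00-09:30, 10:00-13:30.
Those are the intersection windows.
Summing the common windows: 30 + 210 = 240 minutes.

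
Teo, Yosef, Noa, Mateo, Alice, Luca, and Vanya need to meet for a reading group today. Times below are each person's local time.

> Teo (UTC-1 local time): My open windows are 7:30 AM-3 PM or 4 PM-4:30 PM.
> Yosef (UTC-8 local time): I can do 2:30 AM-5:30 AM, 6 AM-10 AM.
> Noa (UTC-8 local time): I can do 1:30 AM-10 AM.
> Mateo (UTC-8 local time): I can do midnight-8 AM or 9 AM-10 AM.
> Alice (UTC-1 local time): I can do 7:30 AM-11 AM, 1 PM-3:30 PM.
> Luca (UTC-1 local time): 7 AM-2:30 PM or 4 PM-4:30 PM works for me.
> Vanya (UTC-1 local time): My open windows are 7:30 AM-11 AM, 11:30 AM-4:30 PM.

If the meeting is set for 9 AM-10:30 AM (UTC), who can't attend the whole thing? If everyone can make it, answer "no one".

Noa, Yosef

Teo in UTC: 08:30-16:00, 17:00-17:30 (add 1h to convert from UTC-1).
Yosef in UTC: 10:30-13:30, 14:00-18:00 (add 8h to convert from UTC-8).
Noa in UTC: 09:30-18:00 (add 8h to convert from UTC-8).
Mateo in UTC: 08:00-16:00, 17:00-18:00 (add 8h to convert from UTC-8).
Alice in UTC: 08:30-12:00, 14:00-16:30 (add 1h to convert from UTC-1).
Luca in UTC: 08:00-15:30, 17:00-17:30 (add 1h to convert from UTC-1).
Vanya in UTC: 08:30-12:00, 12:30-17:30 (add 1h to convert from UTC-1).
Teo: free for 09:00-10:30. Yosef: not fully free for 09:00-10:30. Noa: not fully free for 09:00-10:30. Mateo: free for 09:00-10:30. Alice: free for 09:00-10:30. Luca: free for 09:00-10:30. Vanya: free for 09:00-10:30.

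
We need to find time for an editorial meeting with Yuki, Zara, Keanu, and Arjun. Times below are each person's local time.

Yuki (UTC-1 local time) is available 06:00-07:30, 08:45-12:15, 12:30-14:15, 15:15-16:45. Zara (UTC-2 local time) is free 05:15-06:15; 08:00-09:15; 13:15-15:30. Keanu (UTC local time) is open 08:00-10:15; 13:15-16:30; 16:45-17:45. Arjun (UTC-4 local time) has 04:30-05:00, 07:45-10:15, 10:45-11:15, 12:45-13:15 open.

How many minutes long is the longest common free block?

30

Yuki in UTC: 07:00-08:30, 09:45-13:15, 13:30-15:15, 16:15-17:45 (add 1h to convert from UTC-1).
Zara in UTC: 07:15-08:15, 10:00-11:15, 15:15-17:30 (add 2h to convert from UTC-2).
Keanu in UTC: 08:00-10:15, 13:15-16:30, 16:45-17:45.
Arjun in UTC: 08:30-09:00, 11:45-14:15, 14:45-15:15, 16:45-17:15 (add 4h to convert from UTC-4).
Yuki ∩ Zara: 07:15-08:15, 10:00-11:15, 16:15-17:30.
Yuki ∩ Zara ∩ Keanu: 08:00-08:15, 10:00-10:15, 16:15-16:30, 16:45-17:30.
Yuki ∩ Zara ∩ Keanu ∩ Arjun: 16:45-17:15.
Those are the intersection windows.
The longest is 16:45-17:15 at 30 minutes.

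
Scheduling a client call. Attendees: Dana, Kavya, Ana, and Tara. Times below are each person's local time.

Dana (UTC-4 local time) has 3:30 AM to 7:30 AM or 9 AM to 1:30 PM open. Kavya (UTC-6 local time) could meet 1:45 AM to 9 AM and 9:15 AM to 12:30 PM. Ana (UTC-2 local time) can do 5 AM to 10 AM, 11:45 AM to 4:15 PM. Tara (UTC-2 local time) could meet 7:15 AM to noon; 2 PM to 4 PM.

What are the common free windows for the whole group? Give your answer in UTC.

09:15-11:30, 13:45-14:00, 16:00-17:30

Dana in UTC: 07:30-11:30, 13:00-17:30 (add 4h to convert from UTC-4).
Kavya in UTC: 07:45-15:00, 15:15-18:30 (add 6h to convert from UTC-6).
Ana in UTC: 07:00-12:00, 13:45-18:15 (add 2h to convert from UTC-2).
Tara in UTC: 09:15-14:00, 16:00-18:00 (add 2h to convert from UTC-2).
Dana ∩ Kavya: 07:45-11:30, 13:00-15:00, 15:15-17:30.
Dana ∩ Kavya ∩ Ana: 07:45-11:30, 13:45-15:00, 15:15-17:30.
Dana ∩ Kavya ∩ Ana ∩ Tara: 09:15-11:30, 13:45-14:00, 16:00-17:30.
So the common availability across everyone is 09:15-11:30, 13:45-14:00, 16:00-17:30.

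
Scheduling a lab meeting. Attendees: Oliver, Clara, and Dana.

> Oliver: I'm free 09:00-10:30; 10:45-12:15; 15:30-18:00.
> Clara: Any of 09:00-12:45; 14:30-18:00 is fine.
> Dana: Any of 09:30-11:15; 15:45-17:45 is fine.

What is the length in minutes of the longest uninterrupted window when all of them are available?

Oliver ∩ Clara: 09:00-10:30, 10:45-12:15, 15:30-18:00.
Oliver ∩ Clara ∩ Dana: 09:30-10:30, 10:45-11:15, 15:45-17:45.
Those are the intersection windows.
The longest is 15:45-17:45 at 120 minutes.

120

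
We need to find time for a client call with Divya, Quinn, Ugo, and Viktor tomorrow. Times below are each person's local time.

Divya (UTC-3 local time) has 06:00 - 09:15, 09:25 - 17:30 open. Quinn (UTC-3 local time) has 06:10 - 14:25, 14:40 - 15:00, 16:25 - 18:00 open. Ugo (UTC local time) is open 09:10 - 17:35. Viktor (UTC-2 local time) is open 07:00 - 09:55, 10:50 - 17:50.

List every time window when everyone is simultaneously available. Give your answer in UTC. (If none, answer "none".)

09:10-11:55, 12:50-17:25

Divya in UTC: 09:00-12:15, 12:25-20:30 (add 3h to convert from UTC-3).
Quinn in UTC: 09:10-17:25, 17:40-18:00, 19:25-21:00 (add 3h to convert from UTC-3).
Ugo in UTC: 09:10-17:35.
Viktor in UTC: 09:00-11:55, 12:50-19:50 (add 2h to convert from UTC-2).
Divya ∩ Quinn: 09:10-12:15, 12:25-17:25, 17:40-18:00, 19:25-20:30.
Divya ∩ Quinn ∩ Ugo: 09:10-12:15, 12:25-17:25.
Divya ∩ Quinn ∩ Ugo ∩ Viktor: 09:10-11:55, 12:50-17:25.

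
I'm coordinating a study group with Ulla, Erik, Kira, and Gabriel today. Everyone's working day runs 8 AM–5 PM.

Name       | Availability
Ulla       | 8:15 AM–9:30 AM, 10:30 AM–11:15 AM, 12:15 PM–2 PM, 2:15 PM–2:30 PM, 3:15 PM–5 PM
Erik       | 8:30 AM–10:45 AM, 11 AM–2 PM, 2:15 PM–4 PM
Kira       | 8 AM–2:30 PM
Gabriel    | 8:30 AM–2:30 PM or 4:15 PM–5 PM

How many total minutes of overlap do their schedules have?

Ulla ∩ Erik: 08:30-09:30, 10:30-10:45, 11:00-11:15, 12:15-14:00, 14:15-14:30, 15:15-16:00.
Ulla ∩ Erik ∩ Kira: 08:30-09:30, 10:30-10:45, 11:00-11:15, 12:15-14:00, 14:15-14:30.
Ulla ∩ Erik ∩ Kira ∩ Gabriel: 08:30-09:30, 10:30-10:45, 11:00-11:15, 12:15-14:00, 14:15-14:30.
Those are the intersection windows.
Summing the common windows: 60 + 15 + 15 + 105 + 15 = 210 minutes.

210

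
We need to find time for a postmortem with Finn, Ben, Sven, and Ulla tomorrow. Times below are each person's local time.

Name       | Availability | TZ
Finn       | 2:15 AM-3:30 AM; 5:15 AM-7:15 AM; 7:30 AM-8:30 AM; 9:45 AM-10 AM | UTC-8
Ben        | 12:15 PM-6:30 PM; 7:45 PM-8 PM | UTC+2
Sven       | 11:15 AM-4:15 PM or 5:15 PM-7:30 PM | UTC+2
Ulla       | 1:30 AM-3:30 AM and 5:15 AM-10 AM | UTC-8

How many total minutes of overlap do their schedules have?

195

Finn in UTC: 10:15-11:30, 13:15-15:15, 15:30-16:30, 17:45-18:00 (add 8h to convert from UTC-8).
Ben in UTC: 10:15-16:30, 17:45-18:00 (subtract 2h to convert from UTC+2).
Sven in UTC: 09:15-14:15, 15:15-17:30 (subtract 2h to convert from UTC+2).
Ulla in UTC: 09:30-11:30, 13:15-18:00 (add 8h to convert from UTC-8).
Finn ∩ Ben: 10:15-11:30, 13:15-15:15, 15:30-16:30, 17:45-18:00.
Finn ∩ Ben ∩ Sven: 10:15-11:30, 13:15-14:15, 15:30-16:30.
Finn ∩ Ben ∩ Sven ∩ Ulla: 10:15-11:30, 13:15-14:15, 15:30-16:30.
Those are the intersection windows.
Summing the common windows: 75 + 60 + 60 = 195 minutes.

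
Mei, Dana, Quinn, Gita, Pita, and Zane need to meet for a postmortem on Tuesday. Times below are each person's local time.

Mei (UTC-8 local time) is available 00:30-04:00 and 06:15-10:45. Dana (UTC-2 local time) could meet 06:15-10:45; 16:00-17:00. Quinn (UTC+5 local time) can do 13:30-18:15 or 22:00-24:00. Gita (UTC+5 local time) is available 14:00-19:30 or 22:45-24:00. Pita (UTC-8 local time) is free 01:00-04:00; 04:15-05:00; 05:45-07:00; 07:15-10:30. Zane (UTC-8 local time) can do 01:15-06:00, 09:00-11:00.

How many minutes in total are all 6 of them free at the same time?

Mei in UTC: 08:30-12:00, 14:15-18:45 (add 8h to convert from UTC-8).
Dana in UTC: 08:15-12:45, 18:00-19:00 (add 2h to convert from UTC-2).
Quinn in UTC: 08:30-13:15, 17:00-19:00 (subtract 5h to convert from UTC+5).
Gita in UTC: 09:00-14:30, 17:45-19:00 (subtract 5h to convert from UTC+5).
Pita in UTC: 09:00-12:00, 12:15-13:00, 13:45-15:00, 15:15-18:30 (add 8h to convert from UTC-8).
Zane in UTC: 09:15-14:00, 17:00-19:00 (add 8h to convert from UTC-8).
Mei ∩ Dana: 08:30-12:00, 18:00-18:45.
Mei ∩ Dana ∩ Quinn: 08:30-12:00, 18:00-18:45.
Mei ∩ Dana ∩ Quinn ∩ Gita: 09:00-12:00, 18:00-18:45.
Mei ∩ Dana ∩ Quinn ∩ Gita ∩ Pita: 09:00-12:00, 18:00-18:30.
Mei ∩ Dana ∩ Quinn ∩ Gita ∩ Pita ∩ Zane: 09:15-12:00, 18:00-18:30.
Summing the common windows: 165 + 30 = 195 minutes.

195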